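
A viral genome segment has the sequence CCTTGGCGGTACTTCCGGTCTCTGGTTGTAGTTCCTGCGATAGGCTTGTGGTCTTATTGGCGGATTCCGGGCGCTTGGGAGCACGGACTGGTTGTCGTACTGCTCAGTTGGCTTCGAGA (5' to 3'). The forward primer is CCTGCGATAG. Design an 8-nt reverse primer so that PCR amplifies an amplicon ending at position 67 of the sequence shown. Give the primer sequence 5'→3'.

5'-GAATCCGC-3'

The forward primer binds at positions 34–43; the product's 3' end on the top strand is position 67.
The reverse primer anneals to the top strand over positions 60–67, i.e. to GCGGATTC.
Its sequence written 5'→3' is the reverse complement: GAATCCGC.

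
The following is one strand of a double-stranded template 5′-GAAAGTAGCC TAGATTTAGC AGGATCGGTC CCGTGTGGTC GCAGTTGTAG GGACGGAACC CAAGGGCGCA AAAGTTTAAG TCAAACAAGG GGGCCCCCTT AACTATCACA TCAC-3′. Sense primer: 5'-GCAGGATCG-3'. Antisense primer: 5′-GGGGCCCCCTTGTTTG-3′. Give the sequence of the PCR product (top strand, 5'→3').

5'-GCAGGATCGGTCCCGTGTGGTCGCAGTTGTAGGGACGGAACCCAAGGGCGCAAAAGTTTAAGTCAAACAAGGGGGCCCC-3'

Scanning the template, GCAGGATCG occurs at positions 19–27; this primer anneals to the bottom strand there with its 3' end pointing downstream.
The reverse primer's reverse complement is CAAACAAGGGGGCCCC, which matches the template at positions 82–97.
The product is the template from position 19 through 97 (79 bp).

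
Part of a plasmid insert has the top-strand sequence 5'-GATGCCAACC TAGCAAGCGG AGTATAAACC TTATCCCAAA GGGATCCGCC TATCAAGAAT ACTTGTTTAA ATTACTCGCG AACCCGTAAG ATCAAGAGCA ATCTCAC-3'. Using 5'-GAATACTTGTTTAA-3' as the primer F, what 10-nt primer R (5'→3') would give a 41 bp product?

The forward primer binds at positions 57–70, so a 41 bp product ends at position 57 + 41 − 1 = 97.
The reverse primer anneals to the top strand over positions 88–97, i.e. to AAGATCAAGA.
Its sequence written 5'→3' is the reverse complement: TCTTGATCTT.

5'-TCTTGATCTT-3'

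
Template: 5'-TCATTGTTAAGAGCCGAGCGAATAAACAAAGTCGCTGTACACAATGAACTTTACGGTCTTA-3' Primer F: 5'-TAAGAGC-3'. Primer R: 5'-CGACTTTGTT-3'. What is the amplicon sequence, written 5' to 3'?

Forward primer TAAGAGC is found on the top strand at positions 8–14.
Reverse complement of the reverse primer: AACAAAGTCG. This occurs on the top strand at positions 25–34.
The product is the template from position 8 through 34 (27 bp).

5'-TAAGAGCCGAGCGAATAAACAAAGTCG-3'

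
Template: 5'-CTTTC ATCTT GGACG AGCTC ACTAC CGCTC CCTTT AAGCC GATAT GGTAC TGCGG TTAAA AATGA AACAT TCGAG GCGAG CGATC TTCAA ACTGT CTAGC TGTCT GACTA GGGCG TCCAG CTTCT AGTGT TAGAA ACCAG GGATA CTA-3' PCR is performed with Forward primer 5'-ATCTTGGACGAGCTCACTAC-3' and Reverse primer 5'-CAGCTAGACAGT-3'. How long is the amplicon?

97 bp

The forward primer matches the template at positions 6–25.
Reverse complement of the reverse primer: ACTGTCTAGCTG. This occurs on the top strand at positions 91–102.
Amplicon spans positions 6–102: 97 bp.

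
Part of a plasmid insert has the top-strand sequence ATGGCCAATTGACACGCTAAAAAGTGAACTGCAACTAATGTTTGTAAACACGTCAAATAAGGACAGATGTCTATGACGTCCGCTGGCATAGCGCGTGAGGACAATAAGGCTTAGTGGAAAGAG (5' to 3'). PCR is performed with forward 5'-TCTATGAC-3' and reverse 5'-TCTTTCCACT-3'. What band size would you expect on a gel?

Scanning the template, TCTATGAC occurs at positions 70–77; this primer anneals to the bottom strand there with its 3' end pointing downstream.
Taking the reverse complement of TCTTTCCACT gives AGTGGAAAGA, found at positions 113–122 on the template; the primer anneals here to the top strand with its 3' end pointing upstream.
The product runs from position 70 to position 122, so its length is 122 − 70 + 1 = 53 bp.

53 bp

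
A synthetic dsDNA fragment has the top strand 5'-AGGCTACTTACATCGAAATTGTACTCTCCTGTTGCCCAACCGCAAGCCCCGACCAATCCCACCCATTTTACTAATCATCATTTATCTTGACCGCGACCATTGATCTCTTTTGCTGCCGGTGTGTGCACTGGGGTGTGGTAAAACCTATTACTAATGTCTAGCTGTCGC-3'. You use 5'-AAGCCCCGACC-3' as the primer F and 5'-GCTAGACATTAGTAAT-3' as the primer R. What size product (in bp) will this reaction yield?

Forward primer AAGCCCCGACC is found on the top strand at positions 44–54.
Taking the reverse complement of GCTAGACATTAGTAAT gives ATTACTAATGTCTAGC, found at positions 147–162 on the template; the primer anneals here to the top strand with its 3' end pointing upstream.
Product length = (reverse-primer end) − (forward-primer start) + 1 = 162 − 44 + 1 = 119 bp.

119 bp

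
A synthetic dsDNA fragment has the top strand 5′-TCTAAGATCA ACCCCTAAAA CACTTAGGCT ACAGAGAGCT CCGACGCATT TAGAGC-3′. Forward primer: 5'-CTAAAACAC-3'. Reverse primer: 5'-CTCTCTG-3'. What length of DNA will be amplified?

The forward primer matches the template at positions 15–23.
Reverse complement of the reverse primer: CAGAGAG. This occurs on the top strand at positions 32–38.
The product runs from position 15 to position 38, so its length is 38 − 15 + 1 = 24 bp.

24 bp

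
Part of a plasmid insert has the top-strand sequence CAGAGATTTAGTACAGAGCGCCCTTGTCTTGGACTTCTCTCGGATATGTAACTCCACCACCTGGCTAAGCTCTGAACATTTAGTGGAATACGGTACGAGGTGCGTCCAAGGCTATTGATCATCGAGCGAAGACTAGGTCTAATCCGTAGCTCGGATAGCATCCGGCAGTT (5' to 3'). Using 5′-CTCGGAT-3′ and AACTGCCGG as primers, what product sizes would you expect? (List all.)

132 bp, 21 bp

The forward primer CTCGGAT matches the top strand at positions 39–45, 150–156.
The reverse primer's reverse complement is CCGGCAGTT, matching at positions 162–170.
Each forward site pairs with the reverse site to give a product ending at position 170: sizes 132, 21 bp.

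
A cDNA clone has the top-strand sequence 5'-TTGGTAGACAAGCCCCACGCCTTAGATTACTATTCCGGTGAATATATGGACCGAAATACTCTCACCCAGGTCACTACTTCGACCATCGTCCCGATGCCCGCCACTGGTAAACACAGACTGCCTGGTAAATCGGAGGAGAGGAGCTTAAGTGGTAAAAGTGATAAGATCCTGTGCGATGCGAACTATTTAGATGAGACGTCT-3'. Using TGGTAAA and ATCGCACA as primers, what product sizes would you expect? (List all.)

The forward primer TGGTAAA matches the top strand at positions 105–111, 123–129, 150–156.
The reverse primer's reverse complement is TGTGCGAT, matching at positions 170–177.
Each forward site pairs with the reverse site to give a product ending at position 177: sizes 73, 55, 28 bp.

73 bp, 55 bp, 28 bp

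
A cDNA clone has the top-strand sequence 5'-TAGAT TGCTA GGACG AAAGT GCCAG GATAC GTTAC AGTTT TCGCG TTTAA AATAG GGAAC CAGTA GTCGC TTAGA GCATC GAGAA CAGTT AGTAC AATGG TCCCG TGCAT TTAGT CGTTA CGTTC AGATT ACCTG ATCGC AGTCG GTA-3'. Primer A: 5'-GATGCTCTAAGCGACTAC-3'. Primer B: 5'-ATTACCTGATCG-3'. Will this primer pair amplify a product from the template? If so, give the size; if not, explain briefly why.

Primer A (GATGCTCTAAGCGACTAC) has reverse complement GTAGTCGCTTAGAGCATC, which matches the top strand at positions 63–80; primer A anneals to the top strand there with its 3' end pointing upstream toward position 63.
Primer B (ATTACCTGATCG) matches the top strand directly at positions 128–139; it anneals to the bottom strand with its 3' end pointing downstream toward position 139.
The 3' ends diverge (primer A extends toward position 1, primer B toward position 148), so the primers never converge on a shared product.

No product — the primers' 3' ends point away from each other.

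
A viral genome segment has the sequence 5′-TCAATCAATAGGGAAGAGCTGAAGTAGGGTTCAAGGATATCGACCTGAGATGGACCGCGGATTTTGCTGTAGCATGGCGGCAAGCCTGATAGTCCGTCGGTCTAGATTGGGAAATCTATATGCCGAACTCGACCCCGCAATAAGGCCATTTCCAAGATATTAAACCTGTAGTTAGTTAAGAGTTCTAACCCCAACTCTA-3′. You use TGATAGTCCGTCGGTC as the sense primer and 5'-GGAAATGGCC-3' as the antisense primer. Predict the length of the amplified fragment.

67 bp

Scanning the template, TGATAGTCCGTCGGTC occurs at positions 87–102; this primer anneals to the bottom strand there with its 3' end pointing downstream.
The reverse primer's reverse complement is GGCCATTTCC, which matches the template at positions 144–153.
Amplicon spans positions 87–153: 67 bp.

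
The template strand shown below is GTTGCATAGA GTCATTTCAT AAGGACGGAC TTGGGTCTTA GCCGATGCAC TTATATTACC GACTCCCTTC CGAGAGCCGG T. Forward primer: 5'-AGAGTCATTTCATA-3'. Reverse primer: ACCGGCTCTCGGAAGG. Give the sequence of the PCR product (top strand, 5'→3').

5'-AGAGTCATTTCATAAGGACGGACTTGGGTCTTAGCCGATGCACTTATATTACCGACTCCCTTCCGAGAGCCGGT-3'

The forward primer matches the template at positions 8–21.
The reverse primer's reverse complement is CCTTCCGAGAGCCGGT, which matches the template at positions 66–81.
The product is the template from position 8 through 81 (74 bp).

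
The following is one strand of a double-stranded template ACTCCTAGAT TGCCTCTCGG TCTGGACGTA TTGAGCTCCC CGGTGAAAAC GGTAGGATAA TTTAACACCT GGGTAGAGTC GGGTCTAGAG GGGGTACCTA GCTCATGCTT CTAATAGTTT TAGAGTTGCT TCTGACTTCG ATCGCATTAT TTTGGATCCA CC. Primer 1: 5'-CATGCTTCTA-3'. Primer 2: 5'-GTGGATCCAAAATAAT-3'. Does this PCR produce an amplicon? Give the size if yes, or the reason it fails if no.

Yes — a 58 bp product.

Primer 1 (CATGCTTCTA) matches the top strand at positions 104–113; it acts as a forward primer.
Primer 2's reverse complement is ATTATTTTGGATCCAC, matching the top strand at positions 146–161; it acts as a reverse primer.
The 3' ends face each other across positions 104–161, giving a 58 bp product.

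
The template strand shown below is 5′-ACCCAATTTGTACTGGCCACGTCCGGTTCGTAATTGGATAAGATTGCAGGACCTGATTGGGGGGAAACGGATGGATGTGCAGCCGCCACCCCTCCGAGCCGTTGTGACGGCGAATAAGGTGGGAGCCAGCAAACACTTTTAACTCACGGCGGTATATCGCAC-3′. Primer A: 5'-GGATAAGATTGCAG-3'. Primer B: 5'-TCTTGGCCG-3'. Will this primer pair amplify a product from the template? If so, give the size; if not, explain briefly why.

No product — primer B has no binding site in the template.

Primer B (TCTTGGCCG) does not match the top strand, and its reverse complement CGGCCAAGA does not match either.
With no annealing site for primer B, no amplification occurs.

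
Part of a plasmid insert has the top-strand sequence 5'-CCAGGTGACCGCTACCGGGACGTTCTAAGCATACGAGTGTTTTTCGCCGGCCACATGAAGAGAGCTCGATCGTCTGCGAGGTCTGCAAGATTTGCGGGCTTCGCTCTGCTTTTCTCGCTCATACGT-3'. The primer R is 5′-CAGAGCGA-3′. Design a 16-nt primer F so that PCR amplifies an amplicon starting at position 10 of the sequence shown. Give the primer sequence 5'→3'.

The reverse primer's reverse complement TCGCTCTG matches the template at positions 101–108; the product starts at position 10.
The forward primer is identical to the top strand over positions 10–25: CGCTACCGGGACGTTC.

5'-CGCTACCGGGACGTTC-3'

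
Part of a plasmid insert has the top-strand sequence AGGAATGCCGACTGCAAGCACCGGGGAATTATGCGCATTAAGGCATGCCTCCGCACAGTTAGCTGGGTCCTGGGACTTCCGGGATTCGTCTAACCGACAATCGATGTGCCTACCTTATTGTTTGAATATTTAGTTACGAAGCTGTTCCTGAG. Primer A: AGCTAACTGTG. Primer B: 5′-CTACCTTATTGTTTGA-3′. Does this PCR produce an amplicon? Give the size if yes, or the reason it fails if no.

Primer A (AGCTAACTGTG) has reverse complement CACAGTTAGCT, which matches the top strand at positions 54–64; primer A anneals to the top strand there with its 3' end pointing upstream toward position 54.
Primer B (CTACCTTATTGTTTGA) matches the top strand directly at positions 110–125; it anneals to the bottom strand with its 3' end pointing downstream toward position 125.
The 3' ends diverge (primer A extends toward position 1, primer B toward position 152), so the primers never converge on a shared product.

No product — the primers' 3' ends point away from each other.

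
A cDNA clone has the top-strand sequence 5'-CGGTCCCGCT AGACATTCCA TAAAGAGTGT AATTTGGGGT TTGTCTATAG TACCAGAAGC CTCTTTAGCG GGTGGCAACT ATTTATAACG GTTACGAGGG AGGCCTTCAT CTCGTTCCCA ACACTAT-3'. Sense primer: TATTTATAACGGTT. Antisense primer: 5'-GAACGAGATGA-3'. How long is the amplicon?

The forward primer matches the template at positions 80–93.
Reverse complement of the reverse primer: TCATCTCGTTC. This occurs on the top strand at positions 107–117.
Amplicon spans positions 80–117: 38 bp.

38 bp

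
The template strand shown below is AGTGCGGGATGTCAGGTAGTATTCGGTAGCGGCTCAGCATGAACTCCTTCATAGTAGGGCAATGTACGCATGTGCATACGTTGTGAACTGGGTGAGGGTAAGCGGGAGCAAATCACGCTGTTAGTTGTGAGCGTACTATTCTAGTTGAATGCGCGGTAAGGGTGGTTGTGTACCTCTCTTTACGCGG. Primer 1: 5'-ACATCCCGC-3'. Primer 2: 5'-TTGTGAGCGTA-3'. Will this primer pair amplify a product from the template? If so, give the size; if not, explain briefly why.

Primer 1 (ACATCCCGC) has reverse complement GCGGGATGT, which matches the top strand at positions 4–12; primer 1 anneals to the top strand there with its 3' end pointing upstream toward position 4.
Primer 2 (TTGTGAGCGTA) matches the top strand directly at positions 125–135; it anneals to the bottom strand with its 3' end pointing downstream toward position 135.
The 3' ends diverge (primer 1 extends toward position 1, primer 2 toward position 187), so the primers never converge on a shared product.

No product — the primers' 3' ends point away from each other.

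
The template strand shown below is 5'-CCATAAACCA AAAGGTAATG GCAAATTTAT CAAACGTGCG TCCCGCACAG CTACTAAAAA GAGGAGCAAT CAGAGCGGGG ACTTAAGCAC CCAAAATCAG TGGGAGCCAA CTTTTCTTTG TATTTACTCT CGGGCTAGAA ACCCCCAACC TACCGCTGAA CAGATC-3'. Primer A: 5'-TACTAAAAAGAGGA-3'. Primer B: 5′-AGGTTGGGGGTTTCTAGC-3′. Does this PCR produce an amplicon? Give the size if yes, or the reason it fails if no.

Yes — a 100 bp product.

Primer A (TACTAAAAAGAGGA) matches the top strand at positions 52–65; it acts as a forward primer.
Primer B's reverse complement is GCTAGAAACCCCCAACCT, matching the top strand at positions 134–151; it acts as a reverse primer.
The 3' ends face each other across positions 52–151, giving a 100 bp product.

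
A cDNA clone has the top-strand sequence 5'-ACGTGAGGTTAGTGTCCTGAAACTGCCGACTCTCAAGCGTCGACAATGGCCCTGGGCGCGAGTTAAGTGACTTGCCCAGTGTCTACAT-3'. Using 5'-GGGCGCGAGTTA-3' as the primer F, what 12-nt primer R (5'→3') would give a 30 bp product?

The forward primer binds at positions 54–65, so a 30 bp product ends at position 54 + 30 − 1 = 83.
The reverse primer anneals to the top strand over positions 72–83, i.e. to TTGCCCAGTGTC.
Its sequence written 5'→3' is the reverse complement: GACACTGGGCAA.

5'-GACACTGGGCAA-3'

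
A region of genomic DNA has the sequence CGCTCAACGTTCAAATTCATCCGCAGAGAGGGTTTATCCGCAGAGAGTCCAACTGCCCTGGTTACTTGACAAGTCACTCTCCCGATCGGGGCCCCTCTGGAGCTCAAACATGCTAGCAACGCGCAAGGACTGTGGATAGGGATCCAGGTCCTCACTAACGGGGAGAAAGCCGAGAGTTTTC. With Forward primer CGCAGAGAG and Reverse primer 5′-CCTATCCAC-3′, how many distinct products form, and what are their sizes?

Two products: 119 bp, 102 bp

The forward primer CGCAGAGAG matches the top strand at positions 22–30, 39–47.
The reverse primer's reverse complement is GTGGATAGG, matching at positions 132–140.
Each forward site pairs with the reverse site to give a product ending at position 140: sizes 119, 102 bp.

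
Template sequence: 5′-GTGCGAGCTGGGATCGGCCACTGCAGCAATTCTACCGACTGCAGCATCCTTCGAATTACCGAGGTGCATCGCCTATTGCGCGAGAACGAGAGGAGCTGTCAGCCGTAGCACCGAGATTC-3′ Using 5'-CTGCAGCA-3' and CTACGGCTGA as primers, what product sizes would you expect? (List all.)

88 bp, 70 bp

The forward primer CTGCAGCA matches the top strand at positions 21–28, 39–46.
The reverse primer's reverse complement is TCAGCCGTAG, matching at positions 99–108.
Each forward site pairs with the reverse site to give a product ending at position 108: sizes 88, 70 bp.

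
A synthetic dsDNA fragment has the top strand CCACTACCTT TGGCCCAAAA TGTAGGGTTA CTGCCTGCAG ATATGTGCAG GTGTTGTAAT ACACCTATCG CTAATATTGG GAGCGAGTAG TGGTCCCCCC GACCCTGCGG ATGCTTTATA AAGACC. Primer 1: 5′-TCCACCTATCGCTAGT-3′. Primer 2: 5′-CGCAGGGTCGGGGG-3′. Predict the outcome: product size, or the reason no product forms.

No product — primer 1 has no binding site in the template.

Primer 1 (TCCACCTATCGCTAGT) does not match the top strand, and its reverse complement ACTAGCGATAGGTGGA does not match either.
With no annealing site for primer 1, no amplification occurs.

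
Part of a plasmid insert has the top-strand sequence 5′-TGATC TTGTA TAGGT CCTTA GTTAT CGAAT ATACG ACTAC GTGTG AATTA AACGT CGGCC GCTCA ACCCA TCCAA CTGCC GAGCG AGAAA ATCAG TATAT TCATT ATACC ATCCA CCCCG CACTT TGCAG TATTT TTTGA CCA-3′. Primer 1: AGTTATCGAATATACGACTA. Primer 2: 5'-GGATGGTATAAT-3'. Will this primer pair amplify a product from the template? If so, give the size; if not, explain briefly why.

Yes — a 95 bp product.

Primer 1 (AGTTATCGAATATACGACTA) matches the top strand at positions 20–39; it acts as a forward primer.
Primer 2's reverse complement is ATTATACCATCC, matching the top strand at positions 103–114; it acts as a reverse primer.
The 3' ends face each other across positions 20–114, giving a 95 bp product.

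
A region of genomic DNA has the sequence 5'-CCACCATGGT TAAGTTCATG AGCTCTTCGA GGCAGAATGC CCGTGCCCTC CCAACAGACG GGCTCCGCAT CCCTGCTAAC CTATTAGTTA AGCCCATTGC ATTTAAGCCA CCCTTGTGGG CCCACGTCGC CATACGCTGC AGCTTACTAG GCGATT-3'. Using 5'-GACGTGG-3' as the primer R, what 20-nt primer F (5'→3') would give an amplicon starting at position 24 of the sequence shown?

The reverse primer's reverse complement CCACGTC matches the template at positions 122–128; the product starts at position 24.
The forward primer is identical to the top strand over positions 24–43: TCTTCGAGGCAGAATGCCCG.

5'-TCTTCGAGGCAGAATGCCCG-3'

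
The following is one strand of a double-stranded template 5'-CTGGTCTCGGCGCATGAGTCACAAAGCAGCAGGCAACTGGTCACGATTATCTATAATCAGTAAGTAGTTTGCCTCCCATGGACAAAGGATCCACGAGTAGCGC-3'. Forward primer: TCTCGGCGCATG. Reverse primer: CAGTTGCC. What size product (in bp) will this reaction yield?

The forward primer matches the template at positions 5–16.
Taking the reverse complement of CAGTTGCC gives GGCAACTG, found at positions 32–39 on the template; the primer anneals here to the top strand with its 3' end pointing upstream.
Product length = (reverse-primer end) − (forward-primer start) + 1 = 39 − 5 + 1 = 35 bp.

35 bp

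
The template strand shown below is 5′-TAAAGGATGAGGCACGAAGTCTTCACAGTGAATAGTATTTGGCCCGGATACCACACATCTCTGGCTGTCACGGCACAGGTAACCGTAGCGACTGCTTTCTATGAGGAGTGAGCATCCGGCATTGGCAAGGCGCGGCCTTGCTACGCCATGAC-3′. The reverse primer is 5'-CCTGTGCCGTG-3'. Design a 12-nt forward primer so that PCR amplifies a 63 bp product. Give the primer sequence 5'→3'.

The reverse primer's reverse complement CACGGCACAGG matches the template at positions 69–79, so the product ends at position 79.
A 63 bp product then starts at position 79 − 63 + 1 = 17.
The forward primer is identical to the top strand there: AAGTCTTCACAG.

5'-AAGTCTTCACAG-3'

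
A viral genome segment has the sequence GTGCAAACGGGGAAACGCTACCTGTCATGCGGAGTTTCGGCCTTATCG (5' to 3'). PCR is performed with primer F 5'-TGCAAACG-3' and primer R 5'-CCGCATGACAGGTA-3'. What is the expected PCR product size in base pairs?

Scanning the template, TGCAAACG occurs at positions 2–9; this primer anneals to the bottom strand there with its 3' end pointing downstream.
The reverse primer's reverse complement is TACCTGTCATGCGG, which matches the template at positions 19–32.
The product runs from position 2 to position 32, so its length is 32 − 2 + 1 = 31 bp.

31 bp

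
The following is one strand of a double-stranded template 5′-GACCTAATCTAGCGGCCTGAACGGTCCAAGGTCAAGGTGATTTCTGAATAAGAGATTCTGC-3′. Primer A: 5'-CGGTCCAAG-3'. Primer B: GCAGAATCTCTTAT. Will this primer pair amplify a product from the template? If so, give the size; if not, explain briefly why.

Primer A (CGGTCCAAG) matches the top strand at positions 22–30; it acts as a forward primer.
Primer B's reverse complement is ATAAGAGATTCTGC, matching the top strand at positions 48–61; it acts as a reverse primer.
The 3' ends face each other across positions 22–61, giving a 40 bp product.

Yes — a 40 bp product.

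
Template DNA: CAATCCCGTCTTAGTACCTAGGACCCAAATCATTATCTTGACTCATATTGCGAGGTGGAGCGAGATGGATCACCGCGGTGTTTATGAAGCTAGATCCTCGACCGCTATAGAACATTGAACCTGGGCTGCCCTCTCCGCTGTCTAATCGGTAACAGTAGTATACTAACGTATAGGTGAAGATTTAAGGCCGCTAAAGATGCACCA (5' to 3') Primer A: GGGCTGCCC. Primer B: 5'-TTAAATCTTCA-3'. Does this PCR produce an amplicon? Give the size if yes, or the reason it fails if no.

Yes — a 63 bp product.

Primer A (GGGCTGCCC) matches the top strand at positions 123–131; it acts as a forward primer.
Primer B's reverse complement is TGAAGATTTAA, matching the top strand at positions 175–185; it acts as a reverse primer.
The 3' ends face each other across positions 123–185, giving a 63 bp product.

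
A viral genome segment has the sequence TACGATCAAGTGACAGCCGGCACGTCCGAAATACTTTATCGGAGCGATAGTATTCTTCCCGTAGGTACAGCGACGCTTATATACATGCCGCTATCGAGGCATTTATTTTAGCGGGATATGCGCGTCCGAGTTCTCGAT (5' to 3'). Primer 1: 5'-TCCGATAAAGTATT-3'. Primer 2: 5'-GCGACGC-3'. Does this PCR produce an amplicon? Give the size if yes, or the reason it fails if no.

Primer 1 (TCCGATAAAGTATT) has reverse complement AATACTTTATCGGA, which matches the top strand at positions 30–43; primer 1 anneals to the top strand there with its 3' end pointing upstream toward position 30.
Primer 2 (GCGACGC) matches the top strand directly at positions 70–76; it anneals to the bottom strand with its 3' end pointing downstream toward position 76.
The 3' ends diverge (primer 1 extends toward position 1, primer 2 toward position 138), so the primers never converge on a shared product.

No product — the primers' 3' ends point away from each other.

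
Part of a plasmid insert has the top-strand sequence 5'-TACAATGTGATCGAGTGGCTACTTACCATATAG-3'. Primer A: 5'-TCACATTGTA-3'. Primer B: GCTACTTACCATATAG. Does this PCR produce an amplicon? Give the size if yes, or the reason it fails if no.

No product — the primers' 3' ends point away from each other.

Primer A (TCACATTGTA) has reverse complement TACAATGTGA, which matches the top strand at positions 1–10; primer A anneals to the top strand there with its 3' end pointing upstream toward position 1.
Primer B (GCTACTTACCATATAG) matches the top strand directly at positions 18–33; it anneals to the bottom strand with its 3' end pointing downstream toward position 33.
The 3' ends diverge (primer A extends toward position 1, primer B toward position 33), so the primers never converge on a shared product.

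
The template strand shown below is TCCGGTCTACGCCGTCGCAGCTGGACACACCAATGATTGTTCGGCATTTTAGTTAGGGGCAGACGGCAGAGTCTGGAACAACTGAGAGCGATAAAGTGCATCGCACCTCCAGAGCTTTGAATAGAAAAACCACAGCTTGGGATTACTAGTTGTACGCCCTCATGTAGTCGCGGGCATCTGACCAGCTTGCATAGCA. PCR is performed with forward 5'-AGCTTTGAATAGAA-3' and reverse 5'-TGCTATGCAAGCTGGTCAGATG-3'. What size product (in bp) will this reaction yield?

84 bp

Forward primer AGCTTTGAATAGAA is found on the top strand at positions 113–126.
Reverse complement of the reverse primer: CATCTGACCAGCTTGCATAGCA. This occurs on the top strand at positions 175–196.
Product length = (reverse-primer end) − (forward-primer start) + 1 = 196 − 113 + 1 = 84 bp.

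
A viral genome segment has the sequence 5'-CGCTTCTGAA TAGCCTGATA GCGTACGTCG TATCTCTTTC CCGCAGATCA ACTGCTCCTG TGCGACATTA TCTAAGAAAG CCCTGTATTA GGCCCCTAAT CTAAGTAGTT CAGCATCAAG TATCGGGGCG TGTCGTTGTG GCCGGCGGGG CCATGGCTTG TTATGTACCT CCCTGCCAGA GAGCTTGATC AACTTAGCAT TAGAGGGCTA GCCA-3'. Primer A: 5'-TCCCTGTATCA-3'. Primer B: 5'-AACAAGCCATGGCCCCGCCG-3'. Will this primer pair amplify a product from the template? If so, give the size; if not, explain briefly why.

No product — primer A has no binding site in the template.

Primer A (TCCCTGTATCA) does not match the top strand, and its reverse complement TGATACAGGGA does not match either.
With no annealing site for primer A, no amplification occurs.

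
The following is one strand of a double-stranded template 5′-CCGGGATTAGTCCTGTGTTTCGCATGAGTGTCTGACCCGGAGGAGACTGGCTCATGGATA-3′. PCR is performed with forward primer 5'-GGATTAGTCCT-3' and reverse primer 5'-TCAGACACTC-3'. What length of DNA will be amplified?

32 bp

Forward primer GGATTAGTCCT is found on the top strand at positions 4–14.
Taking the reverse complement of TCAGACACTC gives GAGTGTCTGA, found at positions 26–35 on the template; the primer anneals here to the top strand with its 3' end pointing upstream.
The product runs from position 4 to position 35, so its length is 35 − 4 + 1 = 32 bp.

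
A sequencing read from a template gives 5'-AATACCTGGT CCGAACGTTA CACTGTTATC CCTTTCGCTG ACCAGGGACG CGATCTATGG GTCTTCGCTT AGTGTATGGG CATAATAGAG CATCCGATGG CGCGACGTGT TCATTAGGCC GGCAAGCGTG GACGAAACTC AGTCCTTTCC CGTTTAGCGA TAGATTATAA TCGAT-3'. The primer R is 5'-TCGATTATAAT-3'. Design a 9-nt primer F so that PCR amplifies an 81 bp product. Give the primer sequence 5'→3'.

The reverse primer's reverse complement ATTATAATCGA matches the template at positions 164–174, so the product ends at position 174.
An 81 bp product then starts at position 174 − 81 + 1 = 94.
The forward primer is identical to the top strand there: CCGATGGCG.

5'-CCGATGGCG-3'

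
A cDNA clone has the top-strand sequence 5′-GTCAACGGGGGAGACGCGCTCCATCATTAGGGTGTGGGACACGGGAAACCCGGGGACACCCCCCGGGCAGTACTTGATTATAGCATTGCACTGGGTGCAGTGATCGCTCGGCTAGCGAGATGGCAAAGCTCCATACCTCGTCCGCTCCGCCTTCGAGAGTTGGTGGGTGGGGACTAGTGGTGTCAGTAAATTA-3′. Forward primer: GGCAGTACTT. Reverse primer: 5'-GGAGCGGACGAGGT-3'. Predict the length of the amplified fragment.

83 bp

Forward primer GGCAGTACTT is found on the top strand at positions 66–75.
Reverse complement of the reverse primer: ACCTCGTCCGCTCC. This occurs on the top strand at positions 135–148.
Product length = (reverse-primer end) − (forward-primer start) + 1 = 148 − 66 + 1 = 83 bp.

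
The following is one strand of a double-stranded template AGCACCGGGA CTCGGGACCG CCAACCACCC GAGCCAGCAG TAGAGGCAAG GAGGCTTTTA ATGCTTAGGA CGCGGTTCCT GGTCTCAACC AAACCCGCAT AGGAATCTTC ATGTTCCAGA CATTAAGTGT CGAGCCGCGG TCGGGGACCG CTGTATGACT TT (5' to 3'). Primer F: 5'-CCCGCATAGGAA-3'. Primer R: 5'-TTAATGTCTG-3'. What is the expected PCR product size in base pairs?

Scanning the template, CCCGCATAGGAA occurs at positions 94–105; this primer anneals to the bottom strand there with its 3' end pointing downstream.
The reverse primer's reverse complement is CAGACATTAA, which matches the template at positions 117–126.
The product runs from position 94 to position 126, so its length is 126 − 94 + 1 = 33 bp.

33 bp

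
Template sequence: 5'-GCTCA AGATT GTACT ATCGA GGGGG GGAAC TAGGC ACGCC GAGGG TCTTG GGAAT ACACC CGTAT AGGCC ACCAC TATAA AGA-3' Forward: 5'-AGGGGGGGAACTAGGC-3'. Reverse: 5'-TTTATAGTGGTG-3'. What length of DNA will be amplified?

62 bp

The forward primer matches the template at positions 20–35.
Reverse complement of the reverse primer: CACCACTATAAA. This occurs on the top strand at positions 70–81.
The product runs from position 20 to position 81, so its length is 81 − 20 + 1 = 62 bp.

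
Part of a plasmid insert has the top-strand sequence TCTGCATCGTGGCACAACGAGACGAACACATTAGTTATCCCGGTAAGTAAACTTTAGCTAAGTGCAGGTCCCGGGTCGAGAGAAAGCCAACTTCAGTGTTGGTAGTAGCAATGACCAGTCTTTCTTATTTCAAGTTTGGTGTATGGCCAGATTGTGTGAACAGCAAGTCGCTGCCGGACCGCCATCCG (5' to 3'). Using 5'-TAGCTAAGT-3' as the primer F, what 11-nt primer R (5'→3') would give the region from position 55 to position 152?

The product's 3' end on the top strand is position 152.
The reverse primer anneals to the top strand over positions 142–152, i.e. to TATGGCCAGAT.
Its sequence written 5'→3' is the reverse complement: ATCTGGCCATA.

5'-ATCTGGCCATA-3'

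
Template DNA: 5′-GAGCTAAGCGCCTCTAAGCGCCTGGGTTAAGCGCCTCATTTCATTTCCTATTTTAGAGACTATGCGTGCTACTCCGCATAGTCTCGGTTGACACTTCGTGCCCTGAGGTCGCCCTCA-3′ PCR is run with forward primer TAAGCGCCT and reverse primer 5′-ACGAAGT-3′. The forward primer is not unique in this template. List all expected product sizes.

The forward primer TAAGCGCCT matches the top strand at positions 5–13, 15–23, 28–36.
The reverse primer's reverse complement is ACTTCGT, matching at positions 93–99.
Each forward site pairs with the reverse site to give a product ending at position 99: sizes 95, 85, 72 bp.

95 bp, 85 bp, 72 bp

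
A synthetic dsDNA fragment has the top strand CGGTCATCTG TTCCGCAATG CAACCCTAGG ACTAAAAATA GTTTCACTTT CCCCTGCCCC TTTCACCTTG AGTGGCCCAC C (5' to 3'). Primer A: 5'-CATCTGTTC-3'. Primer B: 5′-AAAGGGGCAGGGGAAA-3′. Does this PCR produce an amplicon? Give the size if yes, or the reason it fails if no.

Yes — a 59 bp product.

Primer A (CATCTGTTC) matches the top strand at positions 5–13; it acts as a forward primer.
Primer B's reverse complement is TTTCCCCTGCCCCTTT, matching the top strand at positions 48–63; it acts as a reverse primer.
The 3' ends face each other across positions 5–63, giving a 59 bp product.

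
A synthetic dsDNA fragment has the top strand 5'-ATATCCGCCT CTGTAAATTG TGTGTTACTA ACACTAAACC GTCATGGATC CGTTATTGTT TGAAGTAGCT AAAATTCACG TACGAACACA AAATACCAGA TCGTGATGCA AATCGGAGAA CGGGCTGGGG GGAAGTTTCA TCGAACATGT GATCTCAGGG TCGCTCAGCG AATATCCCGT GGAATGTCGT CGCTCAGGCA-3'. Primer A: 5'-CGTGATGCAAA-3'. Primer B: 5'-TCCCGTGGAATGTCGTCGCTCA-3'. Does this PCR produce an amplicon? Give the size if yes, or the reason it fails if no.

Primer A (CGTGATGCAAA) matches the top strand at positions 102–112 (3' end points downstream).
Primer B (TCCCGTGGAATGTCGTCGCTCA) also matches the top strand directly, at positions 175–196 — its reverse complement TGAGCGACGACATTCCACGGGA is not present.
Both primers anneal to the bottom strand with 3' ends pointing the same way, so neither can prime synthesis back toward the other.

No product — both primers anneal to the same strand and extend in the same direction.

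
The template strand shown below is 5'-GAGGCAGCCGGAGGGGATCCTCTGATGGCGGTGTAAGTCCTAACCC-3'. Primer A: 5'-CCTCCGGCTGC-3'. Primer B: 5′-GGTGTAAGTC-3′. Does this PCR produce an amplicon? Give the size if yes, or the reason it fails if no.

No product — the primers' 3' ends point away from each other.

Primer A (CCTCCGGCTGC) has reverse complement GCAGCCGGAGG, which matches the top strand at positions 4–14; primer A anneals to the top strand there with its 3' end pointing upstream toward position 4.
Primer B (GGTGTAAGTC) matches the top strand directly at positions 30–39; it anneals to the bottom strand with its 3' end pointing downstream toward position 39.
The 3' ends diverge (primer A extends toward position 1, primer B toward position 46), so the primers never converge on a shared product.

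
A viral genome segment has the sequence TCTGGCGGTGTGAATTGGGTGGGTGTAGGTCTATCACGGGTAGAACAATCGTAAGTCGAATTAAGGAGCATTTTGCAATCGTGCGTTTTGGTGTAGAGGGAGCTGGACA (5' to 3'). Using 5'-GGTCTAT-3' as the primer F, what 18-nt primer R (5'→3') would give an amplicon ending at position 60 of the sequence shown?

5'-TTCGACTTACGATTGTTC-3'

The forward primer binds at positions 28–34; the product's 3' end on the top strand is position 60.
The reverse primer anneals to the top strand over positions 43–60, i.e. to GAACAATCGTAAGTCGAA.
Its sequence written 5'→3' is the reverse complement: TTCGACTTACGATTGTTC.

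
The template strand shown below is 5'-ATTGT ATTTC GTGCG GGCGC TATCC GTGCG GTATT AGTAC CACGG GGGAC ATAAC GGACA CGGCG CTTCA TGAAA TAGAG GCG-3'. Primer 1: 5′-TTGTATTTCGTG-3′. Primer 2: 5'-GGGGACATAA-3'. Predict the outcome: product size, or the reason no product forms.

Primer 1 (TTGTATTTCGTG) matches the top strand at positions 2–13 (3' end points downstream).
Primer 2 (GGGGACATAA) also matches the top strand directly, at positions 45–54 — its reverse complement TTATGTCCCC is not present.
Both primers anneal to the bottom strand with 3' ends pointing the same way, so neither can prime synthesis back toward the other.

No product — both primers anneal to the same strand and extend in the same direction.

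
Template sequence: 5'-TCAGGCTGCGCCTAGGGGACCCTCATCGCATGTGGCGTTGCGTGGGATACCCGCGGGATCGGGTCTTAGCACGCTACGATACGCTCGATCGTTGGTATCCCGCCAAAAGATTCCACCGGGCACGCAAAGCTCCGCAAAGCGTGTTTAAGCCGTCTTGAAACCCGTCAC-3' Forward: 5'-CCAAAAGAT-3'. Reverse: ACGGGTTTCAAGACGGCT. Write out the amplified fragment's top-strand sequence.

Forward primer CCAAAAGAT is found on the top strand at positions 103–111.
Reverse complement of the reverse primer: AGCCGTCTTGAAACCCGT. This occurs on the top strand at positions 148–165.
The product is the template from position 103 through 165 (63 bp).

5'-CCAAAAGATTCCACCGGGCACGCAAAGCTCCGCAAAGCGTGTTTAAGCCGTCTTGAAACCCGT-3'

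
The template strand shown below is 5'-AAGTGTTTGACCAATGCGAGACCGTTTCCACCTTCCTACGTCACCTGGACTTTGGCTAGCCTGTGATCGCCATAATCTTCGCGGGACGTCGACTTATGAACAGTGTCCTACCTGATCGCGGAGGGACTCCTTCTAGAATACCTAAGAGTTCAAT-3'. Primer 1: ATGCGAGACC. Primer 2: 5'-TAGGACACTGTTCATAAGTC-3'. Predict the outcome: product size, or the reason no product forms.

Yes — a 97 bp product.

Primer 1 (ATGCGAGACC) matches the top strand at positions 14–23; it acts as a forward primer.
Primer 2's reverse complement is GACTTATGAACAGTGTCCTA, matching the top strand at positions 91–110; it acts as a reverse primer.
The 3' ends face each other across positions 14–110, giving a 97 bp product.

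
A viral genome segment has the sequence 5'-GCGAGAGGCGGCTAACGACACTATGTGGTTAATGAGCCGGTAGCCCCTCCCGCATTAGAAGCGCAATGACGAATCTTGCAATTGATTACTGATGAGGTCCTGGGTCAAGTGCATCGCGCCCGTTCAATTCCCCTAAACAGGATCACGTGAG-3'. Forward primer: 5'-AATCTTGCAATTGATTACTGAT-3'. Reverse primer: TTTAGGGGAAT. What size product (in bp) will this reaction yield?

Forward primer AATCTTGCAATTGATTACTGAT is found on the top strand at positions 72–93.
The reverse primer's reverse complement is ATTCCCCTAAA, which matches the template at positions 127–137.
Product length = (reverse-primer end) − (forward-primer start) + 1 = 137 − 72 + 1 = 66 bp.

66 bp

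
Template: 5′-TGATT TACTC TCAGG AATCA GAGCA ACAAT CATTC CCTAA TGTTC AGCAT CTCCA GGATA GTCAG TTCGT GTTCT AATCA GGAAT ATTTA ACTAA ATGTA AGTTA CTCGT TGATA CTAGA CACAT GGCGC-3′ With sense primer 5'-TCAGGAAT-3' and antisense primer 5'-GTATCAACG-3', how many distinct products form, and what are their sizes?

The forward primer TCAGGAAT matches the top strand at positions 11–18, 78–85.
The reverse primer's reverse complement is CGTTGATAC, matching at positions 108–116.
Each forward site pairs with the reverse site to give a product ending at position 116: sizes 106, 39 bp.

Two products: 106 bp, 39 bp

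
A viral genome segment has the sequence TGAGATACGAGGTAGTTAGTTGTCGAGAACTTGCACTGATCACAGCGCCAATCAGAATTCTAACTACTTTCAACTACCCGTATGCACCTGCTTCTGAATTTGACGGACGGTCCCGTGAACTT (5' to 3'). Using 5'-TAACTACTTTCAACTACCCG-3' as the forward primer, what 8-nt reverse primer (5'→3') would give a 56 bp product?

5'-ACGGGACC-3'

The forward primer binds at positions 61–80, so a 56 bp product ends at position 61 + 56 − 1 = 116.
The reverse primer anneals to the top strand over positions 109–116, i.e. to GGTCCCGT.
Its sequence written 5'→3' is the reverse complement: ACGGGACC.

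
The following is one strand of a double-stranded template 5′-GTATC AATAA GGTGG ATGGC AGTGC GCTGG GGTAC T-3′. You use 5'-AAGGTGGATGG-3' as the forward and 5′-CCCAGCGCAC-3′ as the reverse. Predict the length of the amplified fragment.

23 bp

The forward primer matches the template at positions 9–19.
Taking the reverse complement of CCCAGCGCAC gives GTGCGCTGGG, found at positions 22–31 on the template; the primer anneals here to the top strand with its 3' end pointing upstream.
Amplicon spans positions 9–31: 23 bp.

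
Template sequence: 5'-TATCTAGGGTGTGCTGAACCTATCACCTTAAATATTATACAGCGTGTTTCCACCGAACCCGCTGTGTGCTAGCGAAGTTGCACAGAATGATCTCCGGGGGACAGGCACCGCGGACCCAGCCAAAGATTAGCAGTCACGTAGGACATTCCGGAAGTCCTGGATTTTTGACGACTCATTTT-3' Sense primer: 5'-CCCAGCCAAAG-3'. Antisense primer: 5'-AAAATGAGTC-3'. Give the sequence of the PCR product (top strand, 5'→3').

Scanning the template, CCCAGCCAAAG occurs at positions 115–125; this primer anneals to the bottom strand there with its 3' end pointing downstream.
The reverse primer's reverse complement is GACTCATTTT, which matches the template at positions 170–179.
The product is the template from position 115 through 179 (65 bp).

5'-CCCAGCCAAAGATTAGCAGTCACGTAGGACATTCCGGAAGTCCTGGATTTTTGACGACTCATTTT-3'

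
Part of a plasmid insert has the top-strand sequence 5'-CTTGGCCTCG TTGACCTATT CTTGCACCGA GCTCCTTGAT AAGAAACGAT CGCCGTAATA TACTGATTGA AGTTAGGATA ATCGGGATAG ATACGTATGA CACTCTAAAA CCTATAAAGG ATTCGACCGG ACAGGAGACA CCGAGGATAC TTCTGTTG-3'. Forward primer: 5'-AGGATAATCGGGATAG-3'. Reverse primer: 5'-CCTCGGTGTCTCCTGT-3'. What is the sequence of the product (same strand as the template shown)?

Scanning the template, AGGATAATCGGGATAG occurs at positions 75–90; this primer anneals to the bottom strand there with its 3' end pointing downstream.
Taking the reverse complement of CCTCGGTGTCTCCTGT gives ACAGGAGACACCGAGG, found at positions 131–146 on the template; the primer anneals here to the top strand with its 3' end pointing upstream.
The product is the template from position 75 through 146 (72 bp).

5'-AGGATAATCGGGATAGATACGTATGACACTCTAAAACCTATAAAGGATTCGACCGGACAGGAGACACCGAGG-3'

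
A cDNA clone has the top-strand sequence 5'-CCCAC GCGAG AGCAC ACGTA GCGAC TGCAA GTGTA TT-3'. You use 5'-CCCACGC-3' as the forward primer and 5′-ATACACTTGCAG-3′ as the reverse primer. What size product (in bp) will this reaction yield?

Forward primer CCCACGC is found on the top strand at positions 1–7.
Taking the reverse complement of ATACACTTGCAG gives CTGCAAGTGTAT, found at positions 25–36 on the template; the primer anneals here to the top strand with its 3' end pointing upstream.
Amplicon spans positions 1–36: 36 bp.

36 bp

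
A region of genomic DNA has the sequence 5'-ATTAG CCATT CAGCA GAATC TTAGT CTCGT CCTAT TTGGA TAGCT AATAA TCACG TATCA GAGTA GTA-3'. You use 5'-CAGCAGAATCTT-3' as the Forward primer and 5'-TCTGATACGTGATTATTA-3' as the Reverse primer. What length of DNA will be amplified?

Scanning the template, CAGCAGAATCTT occurs at positions 11–22; this primer anneals to the bottom strand there with its 3' end pointing downstream.
The reverse primer's reverse complement is TAATAATCACGTATCAGA, which matches the template at positions 45–62.
Amplicon spans positions 11–62: 52 bp.

52 bp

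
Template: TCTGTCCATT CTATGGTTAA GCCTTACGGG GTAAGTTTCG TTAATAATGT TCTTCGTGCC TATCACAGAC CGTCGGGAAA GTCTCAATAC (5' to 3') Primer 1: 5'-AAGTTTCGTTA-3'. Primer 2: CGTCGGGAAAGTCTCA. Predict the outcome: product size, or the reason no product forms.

Primer 1 (AAGTTTCGTTA) matches the top strand at positions 33–43 (3' end points downstream).
Primer 2 (CGTCGGGAAAGTCTCA) also matches the top strand directly, at positions 71–86 — its reverse complement TGAGACTTTCCCGACG is not present.
Both primers anneal to the bottom strand with 3' ends pointing the same way, so neither can prime synthesis back toward the other.

No product — both primers anneal to the same strand and extend in the same direction.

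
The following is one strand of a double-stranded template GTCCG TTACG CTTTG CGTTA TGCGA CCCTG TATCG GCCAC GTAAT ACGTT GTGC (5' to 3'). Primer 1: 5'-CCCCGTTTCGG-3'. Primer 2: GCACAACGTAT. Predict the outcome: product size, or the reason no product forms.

No product — primer 1 has no binding site in the template.

Primer 1 (CCCCGTTTCGG) does not match the top strand, and its reverse complement CCGAAACGGGG does not match either.
With no annealing site for primer 1, no amplification occurs.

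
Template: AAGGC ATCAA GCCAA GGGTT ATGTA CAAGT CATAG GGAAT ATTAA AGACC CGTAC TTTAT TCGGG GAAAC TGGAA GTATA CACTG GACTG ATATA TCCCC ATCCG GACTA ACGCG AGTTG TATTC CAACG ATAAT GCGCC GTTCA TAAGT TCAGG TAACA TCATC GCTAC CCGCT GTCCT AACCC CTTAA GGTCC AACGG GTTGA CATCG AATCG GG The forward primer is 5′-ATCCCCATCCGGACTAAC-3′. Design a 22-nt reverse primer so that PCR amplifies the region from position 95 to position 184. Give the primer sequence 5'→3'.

5'-GGTTAGGACAGCGGGTAGCGAT-3'

The product's 3' end on the top strand is position 184.
The reverse primer anneals to the top strand over positions 163–184, i.e. to ATCGCTACCCGCTGTCCTAACC.
Its sequence written 5'→3' is the reverse complement: GGTTAGGACAGCGGGTAGCGAT.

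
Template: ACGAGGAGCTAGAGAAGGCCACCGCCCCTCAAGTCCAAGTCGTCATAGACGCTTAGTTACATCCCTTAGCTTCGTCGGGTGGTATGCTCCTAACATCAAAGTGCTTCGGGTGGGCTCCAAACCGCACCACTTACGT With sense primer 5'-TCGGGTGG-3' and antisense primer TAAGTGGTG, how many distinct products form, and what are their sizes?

Two products: 59 bp, 28 bp

The forward primer TCGGGTGG matches the top strand at positions 75–82, 106–113.
The reverse primer's reverse complement is CACCACTTA, matching at positions 125–133.
Each forward site pairs with the reverse site to give a product ending at position 133: sizes 59, 28 bp.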